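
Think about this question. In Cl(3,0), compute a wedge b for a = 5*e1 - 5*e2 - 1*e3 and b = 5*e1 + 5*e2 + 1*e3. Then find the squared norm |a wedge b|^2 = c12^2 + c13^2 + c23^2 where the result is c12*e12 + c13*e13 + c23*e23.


a wedge b = (a1*b2 - a2*b1)*e12 + (a1*b3 - a3*b1)*e13 + (a2*b3 - a3*b2)*e23
e12 coeff: 5*5 - (-5)*5 = 25 - (-25) = 50
e13 coeff: 5*1 - (-1)*5 = 5 - (-5) = 10
e23 coeff: (-5)*1 - (-1)*5 = -5 - (-5) = 0
|a wedge b|^2 = 50^2 + 10^2 + 0^2
= 2500 + 100 + 0
= 2600


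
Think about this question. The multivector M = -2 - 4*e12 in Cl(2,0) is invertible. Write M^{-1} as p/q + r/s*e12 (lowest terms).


M = -2 - 4*e12, where e12^2 = -1.
Since M commutes with its reverse ~M = a - b*e12, M * ~M = a^2 - b^2*e12^2 = a^2 + b^2.
So M^{-1} = ~M / (a^2 + b^2) = (a - b*e12)/(a^2 + b^2).
a^2 + b^2 = 4 + 16 = 20
Scalar part = -2/20 = -1/10
Bivector coeff = 4/20 = 1/5
M^{-1} = -1/10 + 1/5*e12


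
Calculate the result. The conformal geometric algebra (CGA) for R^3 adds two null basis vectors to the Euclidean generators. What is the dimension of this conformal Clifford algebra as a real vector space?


The conformal model of R^3 uses Cl(4,1): the 3 Euclidean generators plus two extra orthogonal generators e+ (e+^2 = +1) and e- (e-^2 = -1), from which the null vectors e0, einf are built.
Number of generators m = 3 + 2 = 5.
dim Cl(p,q) = 2^m = 2^5 = 32


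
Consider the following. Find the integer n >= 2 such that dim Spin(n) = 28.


dim Spin(n) = dim so(n) = n(n-1)/2.
Solve n(n-1)/2 = 28, i.e. n^2 - n - 56 = 0.
Discriminant = 1 + 8*28 = 225
n = (1 + sqrt(225))/2 = (1 + 15)/2 = 8


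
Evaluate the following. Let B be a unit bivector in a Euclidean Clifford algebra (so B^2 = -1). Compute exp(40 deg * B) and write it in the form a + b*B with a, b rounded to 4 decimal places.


For a unit bivector B with B^2 = -1, the exponential series gives
e^(theta*B) = cos(theta) + sin(theta)*B (the GA analogue of Euler's formula).
theta = 40 degrees = 0.698132 rad
cos(40 deg) = 0.7660
sin(40 deg) = 0.6428
exp(theta*B) = 0.7660 + 0.6428*B


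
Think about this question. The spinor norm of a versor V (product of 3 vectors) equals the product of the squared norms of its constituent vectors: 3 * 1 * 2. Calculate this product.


Spinor norm N(V) = |v1|^2 * |v2|^2 * ... * |v3|^2
= 3 * 1 * 2
Running product: 3, 3, 6
N(V) = 6


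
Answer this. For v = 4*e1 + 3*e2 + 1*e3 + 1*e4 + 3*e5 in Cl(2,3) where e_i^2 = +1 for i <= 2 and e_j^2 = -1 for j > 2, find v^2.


v^2 = sum of c_i^2 * e_i^2
Positive signature terms (e_i^2 = +1): 4^2 + 3^2 = 25
Negative signature terms (e_j^2 = -1): 1^2 + 1^2 + 3^2 = 11
v^2 = 25 - 11 = 14


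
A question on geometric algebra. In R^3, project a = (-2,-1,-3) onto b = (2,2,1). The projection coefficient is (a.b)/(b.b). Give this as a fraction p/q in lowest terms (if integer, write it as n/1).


Projection coefficient = (a . b) / (b . b)
a . b = (-2)*2 + (-1)*2 + (-3)*1
= -4 + (-2) + (-3) = -9
b . b = 2^2 + 2^2 + 1^2
= 4 + 4 + 1 = 9
Coefficient = -9/9
In lowest terms: -1/1


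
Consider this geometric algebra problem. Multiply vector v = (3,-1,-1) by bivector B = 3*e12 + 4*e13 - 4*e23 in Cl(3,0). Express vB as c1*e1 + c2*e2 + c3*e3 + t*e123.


vB has grade-1 (vector) and grade-3 (trivector) parts: vB = (v _| B) + (v ^ B).
Vector part <vB>_1:
  e1: -v2*b12 - v3*b13 = -(-1)*(3) - (-1)*(4) = 7
  e2: v1*b12 - v3*b23 = (3)*(3) - (-1)*(-4) = 5
  e3: v1*b13 + v2*b23 = (3)*(4) + (-1)*(-4) = 16
Trivector part <vB>_3:
  e123: v1*b23 - v2*b13 + v3*b12 = (3)*(-4) - (-1)*(4) + (-1)*(3) = -11
vB = 7*e1 + 5*e2 + 16*e3 - 11*e123


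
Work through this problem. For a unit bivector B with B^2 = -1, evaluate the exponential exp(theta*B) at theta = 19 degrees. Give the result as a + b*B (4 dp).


For a unit bivector B with B^2 = -1, the exponential series gives
e^(theta*B) = cos(theta) + sin(theta)*B (the GA analogue of Euler's formula).
theta = 19 degrees = 0.331613 rad
cos(19 deg) = 0.9455
sin(19 deg) = 0.3256
exp(theta*B) = 0.9455 + 0.3256*B


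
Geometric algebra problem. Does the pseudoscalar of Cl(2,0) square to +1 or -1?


The pseudoscalar I = e1...e_n (product of all n generators) of Cl(p,q) satisfies I^2 = (-1)^(q + n(n-1)/2).
p = 2, q = 0, n = p + q = 2
n(n-1)/2 = 2 * 1 / 2 = 1
Exponent = q + n(n-1)/2 = 0 + 1 = 1
I^2 = (-1)^1 = -1


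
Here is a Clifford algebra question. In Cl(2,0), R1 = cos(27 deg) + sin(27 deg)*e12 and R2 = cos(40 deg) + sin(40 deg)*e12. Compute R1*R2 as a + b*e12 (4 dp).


Same-plane rotors commute and their half-angles add:
R1*R2 = cos(a1 + a2) + sin(a1 + a2)*e12.
a1 + a2 = 27 + 40 = 67 deg
cos(67 deg) = 0.3907
sin(67 deg) = 0.9205
R1*R2 = 0.3907 + 0.9205*e12


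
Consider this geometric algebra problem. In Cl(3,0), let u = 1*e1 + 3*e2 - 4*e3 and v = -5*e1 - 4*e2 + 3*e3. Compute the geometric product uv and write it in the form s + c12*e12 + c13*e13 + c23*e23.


In Cl(3,0): e_i^2 = 1, e_ie_j = -e_je_i for i != j.
Scalar part = u . v = 1*(-5) + 3*(-4) + (-4)*3
= -5 + (-12) + (-12) = -29
e12 coeff = 1*(-4) - 3*(-5) = -4 - (-15) = 11
e13 coeff = 1*3 - (-4)*(-5) = 3 - 20 = -17
e23 coeff = 3*3 - (-4)*(-4) = 9 - 16 = -7
uv = -29 + 11*e12 - 17*e13 - 7*e23


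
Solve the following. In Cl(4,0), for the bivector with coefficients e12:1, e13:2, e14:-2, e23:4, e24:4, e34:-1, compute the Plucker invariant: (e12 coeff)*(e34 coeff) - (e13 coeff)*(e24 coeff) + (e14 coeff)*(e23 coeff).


Plucker relation: af - be + cd
a*f = 1*(-1) = -1
b*e = 2*4 = 8
c*d = (-2)*4 = -8
af - be + cd = -1 - 8 + (-8)
= -17


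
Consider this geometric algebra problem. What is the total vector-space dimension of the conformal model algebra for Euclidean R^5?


The conformal model of R^5 uses Cl(6,1): the 5 Euclidean generators plus two extra orthogonal generators e+ (e+^2 = +1) and e- (e-^2 = -1), from which the null vectors e0, einf are built.
Number of generators m = 5 + 2 = 7.
dim Cl(p,q) = 2^m = 2^7 = 128


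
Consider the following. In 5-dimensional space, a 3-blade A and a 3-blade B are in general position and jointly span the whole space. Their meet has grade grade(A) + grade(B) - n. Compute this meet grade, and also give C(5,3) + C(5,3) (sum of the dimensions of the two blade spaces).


Meet grade = grade(A) + grade(B) - n
= 3 + 3 - 5 = 1
C(5,3) = 10
C(5,3) = 10
dim_A + dim_B = 10 + 10 = 20


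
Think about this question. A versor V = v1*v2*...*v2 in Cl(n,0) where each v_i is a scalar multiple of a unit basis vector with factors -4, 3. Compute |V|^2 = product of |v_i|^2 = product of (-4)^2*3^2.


Each vector v_i has |v_i|^2 = s_i^2
Squared scales: (-4)^2 = 16, 3^2 = 9
|V|^2 = 16 * 9
= 144


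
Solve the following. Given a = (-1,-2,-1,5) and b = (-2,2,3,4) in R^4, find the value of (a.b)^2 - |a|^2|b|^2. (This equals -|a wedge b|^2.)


a . b = (-1)*(-2) + (-2)*2 + (-1)*3 + 5*4
= 2 + (-4) + (-3) + 20 = 15
|a|^2 = (-1)^2 + (-2)^2 + (-1)^2 + 5^2 = 31
|b|^2 = (-2)^2 + 2^2 + 3^2 + 4^2 = 33
(a.b)^2 = 15^2 = 225
|a|^2 * |b|^2 = 31 * 33 = 1023
Result = 225 - 1023 = -798


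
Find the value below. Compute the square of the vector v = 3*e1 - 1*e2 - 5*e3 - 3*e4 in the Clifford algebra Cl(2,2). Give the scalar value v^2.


v^2 = sum of c_i^2 * e_i^2
Positive signature terms (e_i^2 = +1): 3^2 + (-1)^2 = 10
Negative signature terms (e_j^2 = -1): (-5)^2 + (-3)^2 = 34
v^2 = 10 - 34 = -24


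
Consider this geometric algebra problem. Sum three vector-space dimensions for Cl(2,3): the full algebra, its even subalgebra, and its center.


n = 2 + 3 = 5
Total dim = 2^5 = 32
Even subalgebra dim = 2^4 = 16
n is odd, so center dim = 2
Sum = 32 + 16 + 2 = 50


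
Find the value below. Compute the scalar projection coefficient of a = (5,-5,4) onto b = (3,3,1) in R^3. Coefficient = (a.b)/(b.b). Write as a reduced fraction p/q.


Projection coefficient = (a . b) / (b . b)
a . b = 5*3 + (-5)*3 + 4*1
= 15 + (-15) + 4 = 4
b . b = 3^2 + 3^2 + 1^2
= 9 + 9 + 1 = 19
Coefficient = 4/19
In lowest terms: 4/19


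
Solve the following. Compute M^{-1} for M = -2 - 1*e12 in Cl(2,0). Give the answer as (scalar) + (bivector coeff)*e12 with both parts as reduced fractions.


M = -2 - 1*e12, where e12^2 = -1.
Since M commutes with its reverse ~M = a - b*e12, M * ~M = a^2 - b^2*e12^2 = a^2 + b^2.
So M^{-1} = ~M / (a^2 + b^2) = (a - b*e12)/(a^2 + b^2).
a^2 + b^2 = 4 + 1 = 5
Scalar part = -2/5 = -2/5
Bivector coeff = 1/5 = 1/5
M^{-1} = -2/5 + 1/5*e12


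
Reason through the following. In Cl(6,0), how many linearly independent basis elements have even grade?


Even subalgebra dimension = 2^(n-1)
n = 6 + 0 = 6
2^(6 - 1) = 2^5 = 32
Verification: sum of C(6,k) for even k = 1 + 15 + 15 + 1 = 32
Result = 32


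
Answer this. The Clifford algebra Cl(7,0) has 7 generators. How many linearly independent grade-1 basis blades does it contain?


Number of grade-k basis blades in Cl(p,q) with n = p + q is C(n, k).
n = 7 + 0 = 7
C(7, 1) = 7! / (1! * 6!)
= 5040 / (1 * 720)
= 7


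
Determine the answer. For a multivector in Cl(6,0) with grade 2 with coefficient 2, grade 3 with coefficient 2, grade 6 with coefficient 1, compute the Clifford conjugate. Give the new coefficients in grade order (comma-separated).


Clifford conjugate sign for grade k: (-1)^(k(k+1)/2)
Grade 2: (-1)^(2*3/2) = (-1)^3 = -1, coeff 2 -> -2
Grade 3: (-1)^(3*4/2) = (-1)^6 = 1, coeff 2 -> 2
Grade 6: (-1)^(6*7/2) = (-1)^21 = -1, coeff 1 -> -1
Conjugated coefficients: -2, 2, -1


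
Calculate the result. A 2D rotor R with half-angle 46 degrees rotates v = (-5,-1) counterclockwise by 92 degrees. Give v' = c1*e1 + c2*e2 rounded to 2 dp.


Rotor R = cos(46deg) - sin(46deg)*e12
Rotation angle theta = 2 * 46 = 92 degrees
v' = R*v*~R rotates v by theta.
cos(92deg) = -0.0349, sin(92deg) = 0.9994
v'_1 = -5*cos(92deg) - (-1)*sin(92deg)
= -5*(-0.0349) - (-1)*0.9994
= 1.17
v'_2 = -5*sin(92deg) + (-1)*cos(92deg)
= -5*0.9994 + (-1)*(-0.0349)
= -4.96
v' = 1.17*e1 - 4.96*e2


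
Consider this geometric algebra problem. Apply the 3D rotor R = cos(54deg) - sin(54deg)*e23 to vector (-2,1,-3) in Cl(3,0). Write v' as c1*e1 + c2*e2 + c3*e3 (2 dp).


Rotor R = cos(54deg) - sin(54deg)*e23
Rotation angle theta = 2 * 54 = 108 degrees in the e23 plane (e2 -> e3).
The component perpendicular to the plane (e1) is invariant: v'_1 = v1 = -2.00
cos(108deg) = -0.3090, sin(108deg) = 0.9511
v'_2 = v2*cos(theta) - v3*sin(theta) = 1*(-0.3090) - (-3)*0.9511 = 2.54
v'_3 = v2*sin(theta) + v3*cos(theta) = 1*0.9511 + (-3)*(-0.3090) = 1.88
v' = -2.00*e1 + 2.54*e2 + 1.88*e3


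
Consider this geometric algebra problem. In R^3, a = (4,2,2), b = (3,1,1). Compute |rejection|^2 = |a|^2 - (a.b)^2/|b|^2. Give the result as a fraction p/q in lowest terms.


|a|^2 = 4^2 + 2^2 + 2^2 = 24
|b|^2 = 3^2 + 1^2 + 1^2 = 11
a . b = 4*3 + 2*1 + 2*1 = 16
(a.b)^2 = 16^2 = 256
|rej|^2 = 24 - 256/11
= (264 - 256)/11
= 8/11
In lowest terms: 8/11


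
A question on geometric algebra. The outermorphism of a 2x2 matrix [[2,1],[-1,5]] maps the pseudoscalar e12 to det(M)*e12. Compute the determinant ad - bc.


The outermorphism of a linear map f sends e1^e2 to f(e1)^f(e2).
f(e1) = 2*e1 - 1*e2
f(e2) = 1*e1 + 5*e2
f(e1) ^ f(e2) = (2*e1 - 1*e2) ^ (1*e1 + 5*e2)
= 2*5*e12 + (-1)*1*e21
= (10 - (-1))*e12
= 11*e12
Coefficient = 11


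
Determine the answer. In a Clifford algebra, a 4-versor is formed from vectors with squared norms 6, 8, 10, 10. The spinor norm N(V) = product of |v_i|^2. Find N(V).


Spinor norm N(V) = |v1|^2 * |v2|^2 * ... * |v4|^2
= 6 * 8 * 10 * 10
Running product: 6, 48, 480, 4800
N(V) = 4800


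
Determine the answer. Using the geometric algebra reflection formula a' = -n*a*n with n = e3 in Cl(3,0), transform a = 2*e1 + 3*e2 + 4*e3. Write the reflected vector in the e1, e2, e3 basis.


Reflection formula: a' = -n*a*n, with n = e3 (unit vector, n^2 = 1).
For reflection through hyperplane perp to e3:
The component along e3 flips sign, others stay.
a = (2, 3, 4)
a' = (2, 3, -4)
a' = 2*e1 + 3*e2 - 4*e3


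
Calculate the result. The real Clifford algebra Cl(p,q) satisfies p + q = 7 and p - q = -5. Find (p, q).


We need p + q = 7 and p - q = -5.
Adding: 2p = 7 + (-5) = 2, so p = 1.
Then q = 7 - 1 = 6.
(p, q) = (1, 6)


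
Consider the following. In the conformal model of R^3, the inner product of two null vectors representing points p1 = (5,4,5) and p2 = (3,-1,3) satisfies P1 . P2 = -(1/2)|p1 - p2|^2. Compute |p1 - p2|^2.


p1 - p2 = (2, 5, 2)
|p1 - p2|^2 = 2^2 + 5^2 + 2^2
= 4 + 25 + 4
= 33


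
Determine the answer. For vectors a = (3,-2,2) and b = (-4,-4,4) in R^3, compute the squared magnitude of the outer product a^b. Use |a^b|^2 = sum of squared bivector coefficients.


a wedge b = (a1*b2 - a2*b1)*e12 + (a1*b3 - a3*b1)*e13 + (a2*b3 - a3*b2)*e23
e12 coeff: 3*(-4) - (-2)*(-4) = -12 - 8 = -20
e13 coeff: 3*4 - 2*(-4) = 12 - (-8) = 20
e23 coeff: (-2)*4 - 2*(-4) = -8 - (-8) = 0
|a wedge b|^2 = (-20)^2 + 20^2 + 0^2
= 400 + 400 + 0
= 800


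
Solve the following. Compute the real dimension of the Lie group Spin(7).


Spin(n) double-covers SO(n); both have Lie algebra so(n) of dimension n(n-1)/2.
n = 7
n(n-1) = 7 * 6 = 42
dim Spin(7) = 42/2 = 21


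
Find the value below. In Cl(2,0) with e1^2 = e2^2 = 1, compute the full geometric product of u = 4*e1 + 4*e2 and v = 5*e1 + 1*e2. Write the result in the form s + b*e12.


Expand: (4*e1 + 4*e2)(5*e1 + 1*e2)
= 4*5*e1e1 + 4*1*e1e2 + 4*5*e2e1 + 4*1*e2e2
Using e1^2 = e2^2 = 1, e2e1 = -e1e2:
Scalar part s = 4*5 + 4*1 = 20 + 4 = 24
Bivector part b = 4*1 - 4*5 = 4 - 20 = -16
uv = 24 - 16*e12


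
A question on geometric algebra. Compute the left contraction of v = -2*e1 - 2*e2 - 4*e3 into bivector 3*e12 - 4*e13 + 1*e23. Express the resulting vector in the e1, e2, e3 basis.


Left contraction v _| B = <vB>_1 (grade-1 part of the geometric product vB).
Using e1_|e12 = e2, e2_|e12 = -e1, e1_|e13 = e3, e3_|e13 = -e1, e2_|e23 = e3, e3_|e23 = -e2:
e1 coeff: -v2*b12 - v3*b13 = -(-2)*(3) - (-4)*(-4) = -10
e2 coeff: v1*b12 - v3*b23 = (-2)*(3) - (-4)*(1) = -2
e3 coeff: v1*b13 + v2*b23 = (-2)*(-4) + (-2)*(1) = 6
v _| B = -10*e1 - 2*e2 + 6*e3


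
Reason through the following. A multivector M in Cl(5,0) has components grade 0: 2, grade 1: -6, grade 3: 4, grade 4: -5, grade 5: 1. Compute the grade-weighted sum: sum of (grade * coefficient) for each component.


Grade-weighted sum = sum of grade_k * coefficient_k
0*2 = 0
1*(-6) = -6
3*4 = 12
4*(-5) = -20
5*1 = 5
Total = 0 + (-6) + 12 + (-20) + 5 = -9


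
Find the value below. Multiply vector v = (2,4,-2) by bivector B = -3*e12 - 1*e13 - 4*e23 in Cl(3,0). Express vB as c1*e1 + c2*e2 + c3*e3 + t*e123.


vB has grade-1 (vector) and grade-3 (trivector) parts: vB = (v _| B) + (v ^ B).
Vector part <vB>_1:
  e1: -v2*b12 - v3*b13 = -(4)*(-3) - (-2)*(-1) = 10
  e2: v1*b12 - v3*b23 = (2)*(-3) - (-2)*(-4) = -14
  e3: v1*b13 + v2*b23 = (2)*(-1) + (4)*(-4) = -18
Trivector part <vB>_3:
  e123: v1*b23 - v2*b13 + v3*b12 = (2)*(-4) - (4)*(-1) + (-2)*(-3) = 2
vB = 10*e1 - 14*e2 - 18*e3 + 2*e123


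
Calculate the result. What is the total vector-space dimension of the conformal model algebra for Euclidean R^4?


The conformal model of R^4 uses Cl(5,1): the 4 Euclidean generators plus two extra orthogonal generators e+ (e+^2 = +1) and e- (e-^2 = -1), from which the null vectors e0, einf are built.
Number of generators m = 4 + 2 = 6.
dim Cl(p,q) = 2^m = 2^6 = 64


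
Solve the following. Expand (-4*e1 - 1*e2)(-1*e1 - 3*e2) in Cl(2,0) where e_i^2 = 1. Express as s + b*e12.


Expand: (-4*e1 - 1*e2)(-1*e1 - 3*e2)
= (-4)*(-1)*e1e1 + (-4)*(-3)*e1e2 + (-1)*(-1)*e2e1 + (-1)*(-3)*e2e2
Using e1^2 = e2^2 = 1, e2e1 = -e1e2:
Scalar part s = (-4)*(-1) + (-1)*(-3) = 4 + 3 = 7
Bivector part b = (-4)*(-3) - (-1)*(-1) = 12 - 1 = 11
uv = 7 + 11*e12


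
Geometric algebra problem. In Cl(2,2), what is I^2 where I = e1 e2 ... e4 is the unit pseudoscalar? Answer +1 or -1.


The pseudoscalar I = e1...e_n (product of all n generators) of Cl(p,q) satisfies I^2 = (-1)^(q + n(n-1)/2).
p = 2, q = 2, n = p + q = 4
n(n-1)/2 = 4 * 3 / 2 = 6
Exponent = q + n(n-1)/2 = 2 + 6 = 8
I^2 = (-1)^8 = +1


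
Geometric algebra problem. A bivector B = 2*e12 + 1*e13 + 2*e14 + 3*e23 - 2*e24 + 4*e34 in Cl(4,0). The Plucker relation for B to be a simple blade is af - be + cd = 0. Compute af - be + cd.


Plucker relation: af - be + cd
a*f = 2*4 = 8
b*e = 1*(-2) = -2
c*d = 2*3 = 6
af - be + cd = 8 - (-2) + 6
= 16


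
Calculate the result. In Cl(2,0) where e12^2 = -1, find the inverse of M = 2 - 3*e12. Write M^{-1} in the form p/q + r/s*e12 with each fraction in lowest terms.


M = 2 - 3*e12, where e12^2 = -1.
Since M commutes with its reverse ~M = a - b*e12, M * ~M = a^2 - b^2*e12^2 = a^2 + b^2.
So M^{-1} = ~M / (a^2 + b^2) = (a - b*e12)/(a^2 + b^2).
a^2 + b^2 = 4 + 9 = 13
Scalar part = 2/13 = 2/13
Bivector coeff = 3/13 = 3/13
M^{-1} = 2/13 + 3/13*e12


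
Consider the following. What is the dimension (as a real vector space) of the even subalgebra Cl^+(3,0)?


Even subalgebra dimension = 2^(n-1)
n = 3 + 0 = 3
2^(3 - 1) = 2^2 = 4
Verification: sum of C(3,k) for even k = 1 + 3 = 4
Result = 4


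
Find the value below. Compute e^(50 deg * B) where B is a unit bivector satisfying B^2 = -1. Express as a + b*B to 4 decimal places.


For a unit bivector B with B^2 = -1, the exponential series gives
e^(theta*B) = cos(theta) + sin(theta)*B (the GA analogue of Euler's formula).
theta = 50 degrees = 0.872665 rad
cos(50 deg) = 0.6428
sin(50 deg) = 0.7660
exp(theta*B) = 0.6428 + 0.7660*B


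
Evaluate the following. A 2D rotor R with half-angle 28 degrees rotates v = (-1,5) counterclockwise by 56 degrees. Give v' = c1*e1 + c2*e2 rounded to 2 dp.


Rotor R = cos(28deg) - sin(28deg)*e12
Rotation angle theta = 2 * 28 = 56 degrees
v' = R*v*~R rotates v by theta.
cos(56deg) = 0.5592, sin(56deg) = 0.8290
v'_1 = -1*cos(56deg) - 5*sin(56deg)
= -1*0.5592 - 5*0.8290
= -4.70
v'_2 = -1*sin(56deg) + 5*cos(56deg)
= -1*0.8290 + 5*0.5592
= 1.97
v' = -4.70*e1 + 1.97*e2


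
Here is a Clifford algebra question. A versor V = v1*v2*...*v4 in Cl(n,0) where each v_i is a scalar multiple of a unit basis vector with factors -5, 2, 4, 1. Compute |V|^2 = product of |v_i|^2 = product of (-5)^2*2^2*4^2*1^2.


Each vector v_i has |v_i|^2 = s_i^2
Squared scales: (-5)^2 = 25, 2^2 = 4, 4^2 = 16, 1^2 = 1
|V|^2 = 25 * 4 * 16 * 1
= 1600


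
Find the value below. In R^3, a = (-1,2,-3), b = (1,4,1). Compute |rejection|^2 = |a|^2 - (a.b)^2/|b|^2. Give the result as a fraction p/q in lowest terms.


|a|^2 = (-1)^2 + 2^2 + (-3)^2 = 14
|b|^2 = 1^2 + 4^2 + 1^2 = 18
a . b = (-1)*1 + 2*4 + (-3)*1 = 4
(a.b)^2 = 4^2 = 16
|rej|^2 = 14 - 16/18
= (252 - 16)/18
= 236/18
In lowest terms: 118/9


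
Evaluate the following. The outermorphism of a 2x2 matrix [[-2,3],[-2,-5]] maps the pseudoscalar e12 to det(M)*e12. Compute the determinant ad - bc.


The outermorphism of a linear map f sends e1^e2 to f(e1)^f(e2).
f(e1) = -2*e1 - 2*e2
f(e2) = 3*e1 - 5*e2
f(e1) ^ f(e2) = (-2*e1 - 2*e2) ^ (3*e1 - 5*e2)
= (-2)*(-5)*e12 + (-2)*3*e21
= (10 - (-6))*e12
= 16*e12
Coefficient = 16


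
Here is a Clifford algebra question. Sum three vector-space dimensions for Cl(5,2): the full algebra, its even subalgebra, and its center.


n = 5 + 2 = 7
Total dim = 2^7 = 128
Even subalgebra dim = 2^6 = 64
n is odd, so center dim = 2
Sum = 128 + 64 + 2 = 194


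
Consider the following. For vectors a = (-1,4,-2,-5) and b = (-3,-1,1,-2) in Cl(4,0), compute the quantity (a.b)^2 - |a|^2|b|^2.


a . b = (-1)*(-3) + 4*(-1) + (-2)*1 + (-5)*(-2)
= 3 + (-4) + (-2) + 10 = 7
|a|^2 = (-1)^2 + 4^2 + (-2)^2 + (-5)^2 = 46
|b|^2 = (-3)^2 + (-1)^2 + 1^2 + (-2)^2 = 15
(a.b)^2 = 7^2 = 49
|a|^2 * |b|^2 = 46 * 15 = 690
Result = 49 - 690 = -641


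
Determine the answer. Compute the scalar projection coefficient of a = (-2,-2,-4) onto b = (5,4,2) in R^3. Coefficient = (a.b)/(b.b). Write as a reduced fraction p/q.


Projection coefficient = (a . b) / (b . b)
a . b = (-2)*5 + (-2)*4 + (-4)*2
= -10 + (-8) + (-8) = -26
b . b = 5^2 + 4^2 + 2^2
= 25 + 16 + 4 = 45
Coefficient = -26/45
In lowest terms: -26/45


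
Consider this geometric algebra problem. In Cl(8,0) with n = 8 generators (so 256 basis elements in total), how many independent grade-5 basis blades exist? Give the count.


Number of grade-k basis blades in Cl(p,q) with n = p + q is C(n, k).
n = 8 + 0 = 8
C(8, 5) = 8! / (5! * 3!)
= 40320 / (120 * 6)
= 56


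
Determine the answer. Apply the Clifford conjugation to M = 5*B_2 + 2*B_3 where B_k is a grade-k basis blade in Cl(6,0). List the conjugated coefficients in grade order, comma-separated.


Clifford conjugate sign for grade k: (-1)^(k(k+1)/2)
Grade 2: (-1)^(2*3/2) = (-1)^3 = -1, coeff 5 -> -5
Grade 3: (-1)^(3*4/2) = (-1)^6 = 1, coeff 2 -> 2
Conjugated coefficients: -5, 2


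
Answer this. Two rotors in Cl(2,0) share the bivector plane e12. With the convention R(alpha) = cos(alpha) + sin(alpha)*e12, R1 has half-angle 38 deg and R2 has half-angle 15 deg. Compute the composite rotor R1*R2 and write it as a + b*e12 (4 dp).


Same-plane rotors commute and their half-angles add:
R1*R2 = cos(a1 + a2) + sin(a1 + a2)*e12.
a1 + a2 = 38 + 15 = 53 deg
cos(53 deg) = 0.6018
sin(53 deg) = 0.7986
R1*R2 = 0.6018 + 0.7986*e12


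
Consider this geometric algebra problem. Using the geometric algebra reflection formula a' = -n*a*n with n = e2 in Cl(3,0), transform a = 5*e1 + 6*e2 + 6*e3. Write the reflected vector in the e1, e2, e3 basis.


Reflection formula: a' = -n*a*n, with n = e2 (unit vector, n^2 = 1).
For reflection through hyperplane perp to e2:
The component along e2 flips sign, others stay.
a = (5, 6, 6)
a' = (5, -6, 6)
a' = 5*e1 - 6*e2 + 6*e3


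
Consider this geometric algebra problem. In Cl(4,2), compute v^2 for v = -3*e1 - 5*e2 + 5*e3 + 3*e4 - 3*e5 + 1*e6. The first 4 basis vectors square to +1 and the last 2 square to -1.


v^2 = sum of c_i^2 * e_i^2
Positive signature terms (e_i^2 = +1): (-3)^2 + (-5)^2 + 5^2 + 3^2 = 68
Negative signature terms (e_j^2 = -1): (-3)^2 + 1^2 = 10
v^2 = 68 - 10 = 58


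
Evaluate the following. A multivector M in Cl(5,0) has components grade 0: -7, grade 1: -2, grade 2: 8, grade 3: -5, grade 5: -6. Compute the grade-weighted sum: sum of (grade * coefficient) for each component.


Grade-weighted sum = sum of grade_k * coefficient_k
0*(-7) = 0
1*(-2) = -2
2*8 = 16
3*(-5) = -15
5*(-6) = -30
Total = 0 + (-2) + 16 + (-15) + (-30) = -31


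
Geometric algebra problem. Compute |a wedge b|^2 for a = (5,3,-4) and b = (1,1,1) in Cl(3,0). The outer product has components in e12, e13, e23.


a wedge b = (a1*b2 - a2*b1)*e12 + (a1*b3 - a3*b1)*e13 + (a2*b3 - a3*b2)*e23
e12 coeff: 5*1 - 3*1 = 5 - 3 = 2
e13 coeff: 5*1 - (-4)*1 = 5 - (-4) = 9
e23 coeff: 3*1 - (-4)*1 = 3 - (-4) = 7
|a wedge b|^2 = 2^2 + 9^2 + 7^2
= 4 + 81 + 49
= 134


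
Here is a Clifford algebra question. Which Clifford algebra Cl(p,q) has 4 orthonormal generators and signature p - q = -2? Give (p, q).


We need p + q = 4 and p - q = -2.
Adding: 2p = 4 + (-2) = 2, so p = 1.
Then q = 4 - 1 = 3.
(p, q) = (1, 3)


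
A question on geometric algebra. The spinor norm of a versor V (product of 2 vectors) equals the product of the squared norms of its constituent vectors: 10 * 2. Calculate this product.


Spinor norm N(V) = |v1|^2 * |v2|^2 * ... * |v2|^2
= 10 * 2
Running product: 10, 20
N(V) = 20


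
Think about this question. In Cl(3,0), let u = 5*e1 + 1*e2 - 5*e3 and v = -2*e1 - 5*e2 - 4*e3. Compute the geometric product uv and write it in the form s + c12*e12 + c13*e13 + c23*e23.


In Cl(3,0): e_i^2 = 1, e_ie_j = -e_je_i for i != j.
Scalar part = u . v = 5*(-2) + 1*(-5) + (-5)*(-4)
= -10 + (-5) + 20 = 5
e12 coeff = 5*(-5) - 1*(-2) = -25 - (-2) = -23
e13 coeff = 5*(-4) - (-5)*(-2) = -20 - 10 = -30
e23 coeff = 1*(-4) - (-5)*(-5) = -4 - 25 = -29
uv = 5 - 23*e12 - 30*e13 - 29*e23


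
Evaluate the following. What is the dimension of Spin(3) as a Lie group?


Spin(n) double-covers SO(n); both have Lie algebra so(n) of dimension n(n-1)/2.
n = 3
n(n-1) = 3 * 2 = 6
dim Spin(3) = 6/2 = 3


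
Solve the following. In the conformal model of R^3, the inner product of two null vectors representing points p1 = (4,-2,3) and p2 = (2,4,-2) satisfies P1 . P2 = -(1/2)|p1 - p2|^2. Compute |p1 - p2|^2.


p1 - p2 = (2, -6, 5)
|p1 - p2|^2 = 2^2 + (-6)^2 + 5^2
= 4 + 36 + 25
= 65


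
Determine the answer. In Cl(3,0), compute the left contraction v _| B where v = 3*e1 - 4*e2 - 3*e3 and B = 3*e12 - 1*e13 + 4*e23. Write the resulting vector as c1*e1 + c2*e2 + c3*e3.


Left contraction v _| B = <vB>_1 (grade-1 part of the geometric product vB).
Using e1_|e12 = e2, e2_|e12 = -e1, e1_|e13 = e3, e3_|e13 = -e1, e2_|e23 = e3, e3_|e23 = -e2:
e1 coeff: -v2*b12 - v3*b13 = -(-4)*(3) - (-3)*(-1) = 9
e2 coeff: v1*b12 - v3*b23 = (3)*(3) - (-3)*(4) = 21
e3 coeff: v1*b13 + v2*b23 = (3)*(-1) + (-4)*(4) = -19
v _| B = 9*e1 + 21*e2 - 19*e3


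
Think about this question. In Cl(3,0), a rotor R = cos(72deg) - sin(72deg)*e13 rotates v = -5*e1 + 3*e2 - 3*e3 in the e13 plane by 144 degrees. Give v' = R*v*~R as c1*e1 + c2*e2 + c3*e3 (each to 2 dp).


Rotor R = cos(72deg) - sin(72deg)*e13
Rotation angle theta = 2 * 72 = 144 degrees in the e13 plane (e1 -> e3).
The component perpendicular to the plane (e2) is invariant: v'_2 = v2 = 3.00
cos(144deg) = -0.8090, sin(144deg) = 0.5878
v'_1 = v1*cos(theta) - v3*sin(theta) = -5*(-0.8090) - (-3)*0.5878 = 5.81
v'_3 = v1*sin(theta) + v3*cos(theta) = -5*0.5878 + (-3)*(-0.8090) = -0.51
v' = 5.81*e1 + 3.00*e2 - 0.51*e3


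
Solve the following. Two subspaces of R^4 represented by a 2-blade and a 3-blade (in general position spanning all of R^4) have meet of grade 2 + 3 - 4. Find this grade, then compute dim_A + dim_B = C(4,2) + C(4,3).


Meet grade = grade(A) + grade(B) - n
= 2 + 3 - 4 = 1
C(4,2) = 6
C(4,3) = 4
dim_A + dim_B = 6 + 4 = 10


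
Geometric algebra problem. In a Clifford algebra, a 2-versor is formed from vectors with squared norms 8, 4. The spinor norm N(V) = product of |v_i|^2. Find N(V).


Spinor norm N(V) = |v1|^2 * |v2|^2 * ... * |v2|^2
= 8 * 4
Running product: 8, 32
N(V) = 32


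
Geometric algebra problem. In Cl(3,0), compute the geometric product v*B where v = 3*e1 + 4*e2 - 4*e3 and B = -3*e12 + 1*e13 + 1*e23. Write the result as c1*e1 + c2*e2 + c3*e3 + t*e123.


vB has grade-1 (vector) and grade-3 (trivector) parts: vB = (v _| B) + (v ^ B).
Vector part <vB>_1:
  e1: -v2*b12 - v3*b13 = -(4)*(-3) - (-4)*(1) = 16
  e2: v1*b12 - v3*b23 = (3)*(-3) - (-4)*(1) = -5
  e3: v1*b13 + v2*b23 = (3)*(1) + (4)*(1) = 7
Trivector part <vB>_3:
  e123: v1*b23 - v2*b13 + v3*b12 = (3)*(1) - (4)*(1) + (-4)*(-3) = 11
vB = 16*e1 - 5*e2 + 7*e3 + 11*e123


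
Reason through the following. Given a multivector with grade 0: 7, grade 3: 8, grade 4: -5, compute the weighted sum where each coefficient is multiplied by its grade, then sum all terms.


Grade-weighted sum = sum of grade_k * coefficient_k
0*7 = 0
3*8 = 24
4*(-5) = -20
Total = 0 + 24 + (-20) = 4


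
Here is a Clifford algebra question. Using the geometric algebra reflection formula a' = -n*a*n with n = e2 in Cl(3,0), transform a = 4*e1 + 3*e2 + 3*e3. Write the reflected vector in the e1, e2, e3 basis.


Reflection formula: a' = -n*a*n, with n = e2 (unit vector, n^2 = 1).
For reflection through hyperplane perp to e2:
The component along e2 flips sign, others stay.
a = (4, 3, 3)
a' = (4, -3, 3)
a' = 4*e1 - 3*e2 + 3*e3


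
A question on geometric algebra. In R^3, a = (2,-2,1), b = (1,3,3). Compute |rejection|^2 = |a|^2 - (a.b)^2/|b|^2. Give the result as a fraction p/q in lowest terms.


|a|^2 = 2^2 + (-2)^2 + 1^2 = 9
|b|^2 = 1^2 + 3^2 + 3^2 = 19
a . b = 2*1 + (-2)*3 + 1*3 = -1
(a.b)^2 = (-1)^2 = 1
|rej|^2 = 9 - 1/19
= (171 - 1)/19
= 170/19
In lowest terms: 170/19


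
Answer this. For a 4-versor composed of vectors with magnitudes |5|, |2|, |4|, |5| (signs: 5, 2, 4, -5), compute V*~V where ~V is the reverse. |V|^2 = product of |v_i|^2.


Each vector v_i has |v_i|^2 = s_i^2
Squared scales: 5^2 = 25, 2^2 = 4, 4^2 = 16, (-5)^2 = 25
|V|^2 = 25 * 4 * 16 * 25
= 40000


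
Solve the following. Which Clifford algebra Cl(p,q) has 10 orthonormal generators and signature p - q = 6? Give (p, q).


We need p + q = 10 and p - q = 6.
Adding: 2p = 10 + 6 = 16, so p = 8.
Then q = 10 - 8 = 2.
(p, q) = (8, 2)


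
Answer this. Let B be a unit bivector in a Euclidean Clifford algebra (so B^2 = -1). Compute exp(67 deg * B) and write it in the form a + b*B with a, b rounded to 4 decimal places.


For a unit bivector B with B^2 = -1, the exponential series gives
e^(theta*B) = cos(theta) + sin(theta)*B (the GA analogue of Euler's formula).
theta = 67 degrees = 1.169371 rad
cos(67 deg) = 0.3907
sin(67 deg) = 0.9205
exp(theta*B) = 0.3907 + 0.9205*B


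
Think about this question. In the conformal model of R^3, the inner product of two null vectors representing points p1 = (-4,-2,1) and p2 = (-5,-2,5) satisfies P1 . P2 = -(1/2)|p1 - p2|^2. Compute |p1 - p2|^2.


p1 - p2 = (1, 0, -4)
|p1 - p2|^2 = 1^2 + 0^2 + (-4)^2
= 1 + 0 + 16
= 17


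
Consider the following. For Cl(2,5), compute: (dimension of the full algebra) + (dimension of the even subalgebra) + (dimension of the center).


n = 2 + 5 = 7
Total dim = 2^7 = 128
Even subalgebra dim = 2^6 = 64
n is odd, so center dim = 2
Sum = 128 + 64 + 2 = 194


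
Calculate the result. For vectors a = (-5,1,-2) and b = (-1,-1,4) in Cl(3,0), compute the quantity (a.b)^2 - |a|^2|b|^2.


a . b = (-5)*(-1) + 1*(-1) + (-2)*4
= 5 + (-1) + (-8) = -4
|a|^2 = (-5)^2 + 1^2 + (-2)^2 = 30
|b|^2 = (-1)^2 + (-1)^2 + 4^2 = 18
(a.b)^2 = (-4)^2 = 16
|a|^2 * |b|^2 = 30 * 18 = 540
Result = 16 - 540 = -524


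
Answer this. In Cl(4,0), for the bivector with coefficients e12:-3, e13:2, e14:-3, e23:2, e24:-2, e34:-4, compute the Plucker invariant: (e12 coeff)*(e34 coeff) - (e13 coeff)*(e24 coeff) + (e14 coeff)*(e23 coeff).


Plucker relation: af - be + cd
a*f = (-3)*(-4) = 12
b*e = 2*(-2) = -4
c*d = (-3)*2 = -6
af - be + cd = 12 - (-4) + (-6)
= 10


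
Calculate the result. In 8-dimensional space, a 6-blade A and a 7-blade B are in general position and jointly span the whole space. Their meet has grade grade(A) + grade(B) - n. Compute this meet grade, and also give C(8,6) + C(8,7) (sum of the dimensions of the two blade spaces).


Meet grade = grade(A) + grade(B) - n
= 6 + 7 - 8 = 5
C(8,6) = 28
C(8,7) = 8
dim_A + dim_B = 28 + 8 = 36


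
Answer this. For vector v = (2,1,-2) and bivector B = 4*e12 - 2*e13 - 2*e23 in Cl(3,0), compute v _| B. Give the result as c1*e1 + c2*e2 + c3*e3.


Left contraction v _| B = <vB>_1 (grade-1 part of the geometric product vB).
Using e1_|e12 = e2, e2_|e12 = -e1, e1_|e13 = e3, e3_|e13 = -e1, e2_|e23 = e3, e3_|e23 = -e2:
e1 coeff: -v2*b12 - v3*b13 = -(1)*(4) - (-2)*(-2) = -8
e2 coeff: v1*b12 - v3*b23 = (2)*(4) - (-2)*(-2) = 4
e3 coeff: v1*b13 + v2*b23 = (2)*(-2) + (1)*(-2) = -6
v _| B = -8*e1 + 4*e2 - 6*e3


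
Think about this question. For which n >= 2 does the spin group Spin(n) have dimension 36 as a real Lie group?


dim Spin(n) = dim so(n) = n(n-1)/2.
Solve n(n-1)/2 = 36, i.e. n^2 - n - 72 = 0.
Discriminant = 1 + 8*36 = 289
n = (1 + sqrt(289))/2 = (1 + 17)/2 = 9


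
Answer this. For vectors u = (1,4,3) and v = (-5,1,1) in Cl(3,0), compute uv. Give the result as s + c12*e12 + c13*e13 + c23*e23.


In Cl(3,0): e_i^2 = 1, e_ie_j = -e_je_i for i != j.
Scalar part = u . v = 1*(-5) + 4*1 + 3*1
= -5 + 4 + 3 = 2
e12 coeff = 1*1 - 4*(-5) = 1 - (-20) = 21
e13 coeff = 1*1 - 3*(-5) = 1 - (-15) = 16
e23 coeff = 4*1 - 3*1 = 4 - 3 = 1
uv = 2 + 21*e12 + 16*e13 + 1*e23


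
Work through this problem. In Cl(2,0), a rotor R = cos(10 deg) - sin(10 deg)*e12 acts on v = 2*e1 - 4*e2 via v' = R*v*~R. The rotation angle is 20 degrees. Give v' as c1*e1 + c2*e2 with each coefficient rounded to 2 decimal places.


Rotor R = cos(10deg) - sin(10deg)*e12
Rotation angle theta = 2 * 10 = 20 degrees
v' = R*v*~R rotates v by theta.
cos(20deg) = 0.9397, sin(20deg) = 0.3420
v'_1 = 2*cos(20deg) - (-4)*sin(20deg)
= 2*0.9397 - (-4)*0.3420
= 3.25
v'_2 = 2*sin(20deg) + (-4)*cos(20deg)
= 2*0.3420 + (-4)*0.9397
= -3.07
v' = 3.25*e1 - 3.07*e2


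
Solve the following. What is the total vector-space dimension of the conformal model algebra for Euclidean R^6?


The conformal model of R^6 uses Cl(7,1): the 6 Euclidean generators plus two extra orthogonal generators e+ (e+^2 = +1) and e- (e-^2 = -1), from which the null vectors e0, einf are built.
Number of generators m = 6 + 2 = 8.
dim Cl(p,q) = 2^m = 2^8 = 256


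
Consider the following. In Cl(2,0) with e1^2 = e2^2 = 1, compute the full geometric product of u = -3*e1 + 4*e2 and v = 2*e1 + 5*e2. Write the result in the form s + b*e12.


Expand: (-3*e1 + 4*e2)(2*e1 + 5*e2)
= (-3)*2*e1e1 + (-3)*5*e1e2 + 4*2*e2e1 + 4*5*e2e2
Using e1^2 = e2^2 = 1, e2e1 = -e1e2:
Scalar part s = (-3)*2 + 4*5 = -6 + 20 = 14
Bivector part b = (-3)*5 - 4*2 = -15 - 8 = -23
uv = 14 - 23*e12


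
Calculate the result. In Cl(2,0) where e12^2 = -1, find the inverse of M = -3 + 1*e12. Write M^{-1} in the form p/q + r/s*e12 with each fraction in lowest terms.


M = -3 + 1*e12, where e12^2 = -1.
Since M commutes with its reverse ~M = a - b*e12, M * ~M = a^2 - b^2*e12^2 = a^2 + b^2.
So M^{-1} = ~M / (a^2 + b^2) = (a - b*e12)/(a^2 + b^2).
a^2 + b^2 = 9 + 1 = 10
Scalar part = -3/10 = -3/10
Bivector coeff = -1/10 = -1/10
M^{-1} = -3/10 - 1/10*e12


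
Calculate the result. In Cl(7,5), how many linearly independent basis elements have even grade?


Even subalgebra dimension = 2^(n-1)
n = 7 + 5 = 12
2^(12 - 1) = 2^11 = 2048
Verification: sum of C(12,k) for even k = 1 + 66 + 495 + 924 + 495 + 66 + 1 = 2048
Result = 2048


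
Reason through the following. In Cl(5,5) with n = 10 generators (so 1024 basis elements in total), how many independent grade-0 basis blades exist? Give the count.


Number of grade-k basis blades in Cl(p,q) with n = p + q is C(n, k).
n = 5 + 5 = 10
C(10, 0) = 10! / (0! * 10!)
= 3628800 / (1 * 3628800)
= 1


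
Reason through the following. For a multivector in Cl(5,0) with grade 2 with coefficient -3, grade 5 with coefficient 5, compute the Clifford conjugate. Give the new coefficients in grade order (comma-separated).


Clifford conjugate sign for grade k: (-1)^(k(k+1)/2)
Grade 2: (-1)^(2*3/2) = (-1)^3 = -1, coeff -3 -> 3
Grade 5: (-1)^(5*6/2) = (-1)^15 = -1, coeff 5 -> -5
Conjugated coefficients: 3, -5


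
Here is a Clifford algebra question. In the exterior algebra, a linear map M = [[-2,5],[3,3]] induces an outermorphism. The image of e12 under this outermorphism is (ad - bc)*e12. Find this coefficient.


The outermorphism of a linear map f sends e1^e2 to f(e1)^f(e2).
f(e1) = -2*e1 + 3*e2
f(e2) = 5*e1 + 3*e2
f(e1) ^ f(e2) = (-2*e1 + 3*e2) ^ (5*e1 + 3*e2)
= (-2)*3*e12 + 3*5*e21
= (-6 - 15)*e12
= -21*e12
Coefficient = -21


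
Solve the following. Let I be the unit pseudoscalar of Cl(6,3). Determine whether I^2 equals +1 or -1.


The pseudoscalar I = e1...e_n (product of all n generators) of Cl(p,q) satisfies I^2 = (-1)^(q + n(n-1)/2).
p = 6, q = 3, n = p + q = 9
n(n-1)/2 = 9 * 8 / 2 = 36
Exponent = q + n(n-1)/2 = 3 + 36 = 39
I^2 = (-1)^39 = -1


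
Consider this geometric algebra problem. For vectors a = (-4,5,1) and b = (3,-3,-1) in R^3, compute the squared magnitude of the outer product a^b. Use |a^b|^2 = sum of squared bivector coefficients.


a wedge b = (a1*b2 - a2*b1)*e12 + (a1*b3 - a3*b1)*e13 + (a2*b3 - a3*b2)*e23
e12 coeff: (-4)*(-3) - 5*3 = 12 - 15 = -3
e13 coeff: (-4)*(-1) - 1*3 = 4 - 3 = 1
e23 coeff: 5*(-1) - 1*(-3) = -5 - (-3) = -2
|a wedge b|^2 = (-3)^2 + 1^2 + (-2)^2
= 9 + 1 + 4
= 14


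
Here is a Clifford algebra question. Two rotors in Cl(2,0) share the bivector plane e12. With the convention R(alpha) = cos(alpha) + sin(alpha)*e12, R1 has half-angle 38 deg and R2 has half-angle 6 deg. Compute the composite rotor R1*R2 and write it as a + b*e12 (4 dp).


Same-plane rotors commute and their half-angles add:
R1*R2 = cos(a1 + a2) + sin(a1 + a2)*e12.
a1 + a2 = 38 + 6 = 44 deg
cos(44 deg) = 0.7193
sin(44 deg) = 0.6947
R1*R2 = 0.7193 + 0.6947*e12


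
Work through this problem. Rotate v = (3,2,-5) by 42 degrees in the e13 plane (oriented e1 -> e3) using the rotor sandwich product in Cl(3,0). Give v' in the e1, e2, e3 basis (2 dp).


Rotor R = cos(21deg) - sin(21deg)*e13
Rotation angle theta = 2 * 21 = 42 degrees in the e13 plane (e1 -> e3).
The component perpendicular to the plane (e2) is invariant: v'_2 = v2 = 2.00
cos(42deg) = 0.7431, sin(42deg) = 0.6691
v'_1 = v1*cos(theta) - v3*sin(theta) = 3*0.7431 - (-5)*0.6691 = 5.58
v'_3 = v1*sin(theta) + v3*cos(theta) = 3*0.6691 + (-5)*0.7431 = -1.71
v' = 5.58*e1 + 2.00*e2 - 1.71*e3


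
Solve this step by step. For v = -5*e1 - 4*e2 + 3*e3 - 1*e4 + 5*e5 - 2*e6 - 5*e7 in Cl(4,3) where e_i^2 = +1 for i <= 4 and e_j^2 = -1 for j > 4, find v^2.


v^2 = sum of c_i^2 * e_i^2
Positive signature terms (e_i^2 = +1): (-5)^2 + (-4)^2 + 3^2 + (-1)^2 = 51
Negative signature terms (e_j^2 = -1): 5^2 + (-2)^2 + (-5)^2 = 54
v^2 = 51 - 54 = -3


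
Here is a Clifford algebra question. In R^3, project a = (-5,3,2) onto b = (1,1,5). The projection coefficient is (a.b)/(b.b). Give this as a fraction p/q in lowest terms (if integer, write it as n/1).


Projection coefficient = (a . b) / (b . b)
a . b = (-5)*1 + 3*1 + 2*5
= -5 + 3 + 10 = 8
b . b = 1^2 + 1^2 + 5^2
= 1 + 1 + 25 = 27
Coefficient = 8/27
In lowest terms: 8/27


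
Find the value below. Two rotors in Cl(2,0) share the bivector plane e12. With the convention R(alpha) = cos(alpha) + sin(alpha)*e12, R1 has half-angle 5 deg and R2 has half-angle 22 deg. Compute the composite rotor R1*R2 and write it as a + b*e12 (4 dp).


Same-plane rotors commute and their half-angles add:
R1*R2 = cos(a1 + a2) + sin(a1 + a2)*e12.
a1 + a2 = 5 + 22 = 27 deg
cos(27 deg) = 0.8910
sin(27 deg) = 0.4540
R1*R2 = 0.8910 + 0.4540*e12


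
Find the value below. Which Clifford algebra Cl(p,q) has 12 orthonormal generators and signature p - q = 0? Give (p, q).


We need p + q = 12 and p - q = 0.
Adding: 2p = 12 + 0 = 12, so p = 6.
Then q = 12 - 6 = 6.
(p, q) = (6, 6)


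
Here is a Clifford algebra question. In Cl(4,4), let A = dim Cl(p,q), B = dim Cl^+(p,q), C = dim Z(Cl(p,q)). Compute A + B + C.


n = 4 + 4 = 8
Total dim = 2^8 = 256
Even subalgebra dim = 2^7 = 128
n is even, so center dim = 1
Sum = 256 + 128 + 1 = 385


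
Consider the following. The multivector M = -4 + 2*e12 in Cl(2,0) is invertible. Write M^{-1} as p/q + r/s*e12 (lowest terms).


M = -4 + 2*e12, where e12^2 = -1.
Since M commutes with its reverse ~M = a - b*e12, M * ~M = a^2 - b^2*e12^2 = a^2 + b^2.
So M^{-1} = ~M / (a^2 + b^2) = (a - b*e12)/(a^2 + b^2).
a^2 + b^2 = 16 + 4 = 20
Scalar part = -4/20 = -1/5
Bivector coeff = -2/20 = -1/10
M^{-1} = -1/5 - 1/10*e12


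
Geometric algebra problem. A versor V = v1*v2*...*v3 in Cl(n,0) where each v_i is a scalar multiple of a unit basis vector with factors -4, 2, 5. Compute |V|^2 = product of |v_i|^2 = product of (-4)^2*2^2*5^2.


Each vector v_i has |v_i|^2 = s_i^2
Squared scales: (-4)^2 = 16, 2^2 = 4, 5^2 = 25
|V|^2 = 16 * 4 * 25
= 1600


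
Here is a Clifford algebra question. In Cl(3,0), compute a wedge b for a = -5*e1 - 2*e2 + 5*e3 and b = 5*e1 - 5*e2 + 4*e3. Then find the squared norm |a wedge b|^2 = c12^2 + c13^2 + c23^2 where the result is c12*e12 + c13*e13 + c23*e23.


a wedge b = (a1*b2 - a2*b1)*e12 + (a1*b3 - a3*b1)*e13 + (a2*b3 - a3*b2)*e23
e12 coeff: (-5)*(-5) - (-2)*5 = 25 - (-10) = 35
e13 coeff: (-5)*4 - 5*5 = -20 - 25 = -45
e23 coeff: (-2)*4 - 5*(-5) = -8 - (-25) = 17
|a wedge b|^2 = 35^2 + (-45)^2 + 17^2
= 1225 + 2025 + 289
= 3539


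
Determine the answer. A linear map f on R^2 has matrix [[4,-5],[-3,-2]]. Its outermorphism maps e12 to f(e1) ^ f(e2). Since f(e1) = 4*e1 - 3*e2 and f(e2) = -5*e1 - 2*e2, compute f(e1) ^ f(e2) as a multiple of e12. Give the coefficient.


The outermorphism of a linear map f sends e1^e2 to f(e1)^f(e2).
f(e1) = 4*e1 - 3*e2
f(e2) = -5*e1 - 2*e2
f(e1) ^ f(e2) = (4*e1 - 3*e2) ^ (-5*e1 - 2*e2)
= 4*(-2)*e12 + (-3)*(-5)*e21
= (-8 - 15)*e12
= -23*e12
Coefficient = -23
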